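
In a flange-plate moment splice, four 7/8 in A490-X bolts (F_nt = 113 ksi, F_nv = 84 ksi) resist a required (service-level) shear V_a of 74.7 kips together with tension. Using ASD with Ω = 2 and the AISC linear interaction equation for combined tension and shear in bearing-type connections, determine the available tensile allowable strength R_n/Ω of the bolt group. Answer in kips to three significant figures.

A_b = π·0.875²/4 = 0.6013 in²; f_rv = 74.7 / (4 × 0.6013) = 31.06 ksi.
F'_nt = 1.3 F_nt − (Ω F_nt / F_nv) f_rv = 1.3·113 − (2·113/84)·31.06 = 63.34 ksi, capped at F_nt → F'_nt = 63.34 ksi.
R_n = F'_nt · A_b · n = 63.34 × 0.6013 × 4 = 152.4 kips.
Allowable strength R_n/Ω = 152.4 / 2 = 76.2 kips.

76.2 kips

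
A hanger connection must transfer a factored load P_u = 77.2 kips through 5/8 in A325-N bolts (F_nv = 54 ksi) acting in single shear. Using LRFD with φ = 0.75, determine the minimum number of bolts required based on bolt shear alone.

A_b = π·0.625²/4 = 0.3068 in².
Per-bolt design strength φR_n = 0.75 × 54 × 0.3068 × 1 = 12.43 kips.
n ≥ 77.2 / 12.43 = 6.213 → use 7 bolts.

7 bolts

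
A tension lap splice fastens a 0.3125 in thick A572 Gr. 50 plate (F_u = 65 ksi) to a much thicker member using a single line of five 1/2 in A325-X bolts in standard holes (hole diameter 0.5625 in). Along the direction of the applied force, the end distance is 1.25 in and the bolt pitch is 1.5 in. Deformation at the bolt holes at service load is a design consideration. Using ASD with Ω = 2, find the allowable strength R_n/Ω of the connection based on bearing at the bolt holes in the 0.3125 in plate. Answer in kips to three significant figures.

57.5 kips

Per bolt r_n = 1.2 l_c t F_u ≤ 2.4 d t F_u; upper limit = 2.4 × 0.5 × 0.3125 × 65 = 24.38 kips.
Edge bolt: l_c = 1.25 − 0.5625/2 = 0.9688 in → 1.2 × 0.9688 × 0.3125 × 65 = 23.61 → r_n = 23.61 kips.
Interior bolts: l_c = 1.5 − 0.5625 = 0.9375 in → 1.2 × 0.9375 × 0.3125 × 65 = 22.85 → r_n = 22.85 kips.
R_n = 1 × 23.61 + 4 × 22.85 = 115 kips.
Allowable strength R_n/Ω = 115 / 2 = 57.5 kips.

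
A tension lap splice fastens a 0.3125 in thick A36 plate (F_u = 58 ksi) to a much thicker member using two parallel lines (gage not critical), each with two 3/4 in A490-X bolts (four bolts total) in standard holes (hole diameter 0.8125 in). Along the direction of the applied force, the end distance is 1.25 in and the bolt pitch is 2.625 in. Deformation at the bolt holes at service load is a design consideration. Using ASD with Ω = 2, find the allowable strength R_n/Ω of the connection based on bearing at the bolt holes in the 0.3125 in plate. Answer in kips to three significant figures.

Per bolt r_n = 1.2 l_c t F_u ≤ 2.4 d t F_u; upper limit = 2.4 × 0.75 × 0.3125 × 58 = 32.62 kips.
Edge bolt: l_c = 1.25 − 0.8125/2 = 0.8438 in → 1.2 × 0.8438 × 0.3125 × 58 = 18.35 → r_n = 18.35 kips.
Interior bolts: l_c = 2.625 − 0.8125 = 1.812 in → 1.2 × 1.812 × 0.3125 × 58 = 39.42 → r_n = 32.62 kips.
R_n = 2 × 18.35 + 2 × 32.62 = 102 kips.
Allowable strength R_n/Ω = 102 / 2 = 51 kips.

51 kips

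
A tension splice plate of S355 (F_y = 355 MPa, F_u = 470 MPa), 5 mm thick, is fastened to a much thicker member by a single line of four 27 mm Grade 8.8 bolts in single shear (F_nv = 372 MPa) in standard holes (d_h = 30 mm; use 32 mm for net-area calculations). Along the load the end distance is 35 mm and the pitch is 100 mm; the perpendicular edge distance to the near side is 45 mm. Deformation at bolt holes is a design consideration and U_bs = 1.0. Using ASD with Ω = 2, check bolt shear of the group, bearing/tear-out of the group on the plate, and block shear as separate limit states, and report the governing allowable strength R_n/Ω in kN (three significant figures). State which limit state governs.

191 kN (block shear governs)

Bolt shear: A_b = π·27²/4 = 572.6 mm²; R_n = 372 × 572.6 × 4 × 1 / 1000 = 852 kN → 852 / 2 = 426 kN.
Bearing: edge l_c = 20, r_n = 56.4 kN; interior l_c = 70, r_n = 152.3 kN; R_n = 56.4 + 3·152.3 = 513.2 kN → 257 kN.
Block shear: A_gv = 1675, A_nv = 1115, A_nt = 145 mm²; R_n = min(0.6F_uA_nv, 0.6F_yA_gv) + U_bs·F_u·A_nt = 382.6 kN → 191 kN.
Block shear governs: 191 kN.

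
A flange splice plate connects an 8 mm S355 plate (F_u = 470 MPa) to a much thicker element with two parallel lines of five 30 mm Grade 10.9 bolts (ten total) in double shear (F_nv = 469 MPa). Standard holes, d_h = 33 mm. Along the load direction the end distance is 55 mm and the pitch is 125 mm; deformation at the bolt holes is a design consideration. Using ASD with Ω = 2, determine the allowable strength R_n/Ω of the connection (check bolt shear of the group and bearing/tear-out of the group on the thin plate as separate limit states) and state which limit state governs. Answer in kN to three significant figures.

Bolt shear: A_b = π·30²/4 = 706.9 mm²; R_n = 469 × 706.9 × 10 × 2 / 1000 = 6630 kN → 6630 / 2 = 3320 kN.
Bearing (1.2 l_c t F_u ≤ 2.4 d t F_u): upper limit = 2.4·30·8·470 / 1000 = 270.7 kN.
  Edge l_c = 55 − 33/2 = 38.5 → r_n = 173.7 kN; interior l_c = 125 − 33 = 92 → r_n = 270.7 kN.
  R_n,bearing = 2·173.7 + 8·270.7 = 2513 kN → 2513 / 2 = 1260 kN.
Bearing governs: 1260 kN.

1260 kN (bearing governs)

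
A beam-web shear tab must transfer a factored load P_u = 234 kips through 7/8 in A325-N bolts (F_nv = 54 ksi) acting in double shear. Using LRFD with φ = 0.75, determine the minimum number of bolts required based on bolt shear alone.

5 bolts

A_b = π·0.875²/4 = 0.6013 in².
Per-bolt design strength φR_n = 0.75 × 54 × 0.6013 × 2 = 48.71 kips.
n ≥ 234 / 48.71 = 4.804 → use 5 bolts.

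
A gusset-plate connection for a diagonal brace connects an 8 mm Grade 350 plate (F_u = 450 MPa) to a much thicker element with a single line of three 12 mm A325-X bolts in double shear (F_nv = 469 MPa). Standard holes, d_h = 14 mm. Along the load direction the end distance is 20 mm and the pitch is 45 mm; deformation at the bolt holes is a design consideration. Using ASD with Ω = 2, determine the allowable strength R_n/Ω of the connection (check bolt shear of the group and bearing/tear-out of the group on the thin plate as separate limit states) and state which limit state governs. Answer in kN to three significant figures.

Bolt shear: A_b = π·12²/4 = 113.1 mm²; R_n = 469 × 113.1 × 3 × 2 / 1000 = 318.3 kN → 318.3 / 2 = 159 kN.
Bearing (1.2 l_c t F_u ≤ 2.4 d t F_u): upper limit = 2.4·12·8·450 / 1000 = 103.7 kN.
  Edge l_c = 20 − 14/2 = 13 → r_n = 56.16 kN; interior l_c = 45 − 14 = 31 → r_n = 103.7 kN.
  R_n,bearing = 1·56.16 + 2·103.7 = 263.5 kN → 263.5 / 2 = 132 kN.
Bearing governs: 132 kN.

132 kN (bearing governs)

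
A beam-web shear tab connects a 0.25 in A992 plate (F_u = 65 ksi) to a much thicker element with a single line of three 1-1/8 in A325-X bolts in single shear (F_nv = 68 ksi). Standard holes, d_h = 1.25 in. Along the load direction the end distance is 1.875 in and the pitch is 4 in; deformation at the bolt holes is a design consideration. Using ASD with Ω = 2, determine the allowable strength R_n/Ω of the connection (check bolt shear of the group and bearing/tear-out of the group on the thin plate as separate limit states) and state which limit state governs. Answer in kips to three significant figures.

56.1 kips (bearing governs)

Bolt shear: A_b = π·1.125²/4 = 0.994 in²; R_n = 68 × 0.994 × 3 × 1 = 202.8 kips → 202.8 / 2 = 101 kips.
Bearing (1.2 l_c t F_u ≤ 2.4 d t F_u): upper limit = 2.4·1.125·0.25·65 = 43.87 kips.
  Edge l_c = 1.875 − 1.25/2 = 1.25 → r_n = 24.38 kips; interior l_c = 4 − 1.25 = 2.75 → r_n = 43.87 kips.
  R_n,bearing = 1·24.38 + 2·43.87 = 112.1 kips → 112.1 / 2 = 56.1 kips.
Bearing governs: 56.1 kips.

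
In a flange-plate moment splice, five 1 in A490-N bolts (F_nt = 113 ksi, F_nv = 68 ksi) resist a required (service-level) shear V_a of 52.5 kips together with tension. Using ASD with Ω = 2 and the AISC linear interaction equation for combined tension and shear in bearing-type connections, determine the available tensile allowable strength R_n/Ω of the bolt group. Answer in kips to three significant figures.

A_b = π·1²/4 = 0.7854 in²; f_rv = 52.5 / (5 × 0.7854) = 13.37 ksi.
F'_nt = 1.3 F_nt − (Ω F_nt / F_nv) f_rv = 1.3·113 − (2·113/68)·13.37 = 102.5 ksi, capped at F_nt → F'_nt = 102.5 ksi.
R_n = F'_nt · A_b · n = 102.5 × 0.7854 × 5 = 402.4 kips.
Allowable strength R_n/Ω = 402.4 / 2 = 201 kips.

201 kips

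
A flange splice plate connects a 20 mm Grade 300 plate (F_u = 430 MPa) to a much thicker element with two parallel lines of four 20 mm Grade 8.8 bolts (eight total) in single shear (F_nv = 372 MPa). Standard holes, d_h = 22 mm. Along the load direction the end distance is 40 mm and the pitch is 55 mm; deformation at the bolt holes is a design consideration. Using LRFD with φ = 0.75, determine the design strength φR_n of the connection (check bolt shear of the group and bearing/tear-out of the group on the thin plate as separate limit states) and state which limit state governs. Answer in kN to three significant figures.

701 kN (bolt shear governs)

Bolt shear: A_b = π·20²/4 = 314.2 mm²; R_n = 372 × 314.2 × 8 × 1 / 1000 = 934.9 kN → 0.75 × 934.9 = 701 kN.
Bearing (1.2 l_c t F_u ≤ 2.4 d t F_u): upper limit = 2.4·20·20·430 / 1000 = 412.8 kN.
  Edge l_c = 40 − 22/2 = 29 → r_n = 299.3 kN; interior l_c = 55 − 22 = 33 → r_n = 340.6 kN.
  R_n,bearing = 2·299.3 + 6·340.6 = 2642 kN → 0.75 × 2642 = 1980 kN.
Bolt shear governs: 701 kN.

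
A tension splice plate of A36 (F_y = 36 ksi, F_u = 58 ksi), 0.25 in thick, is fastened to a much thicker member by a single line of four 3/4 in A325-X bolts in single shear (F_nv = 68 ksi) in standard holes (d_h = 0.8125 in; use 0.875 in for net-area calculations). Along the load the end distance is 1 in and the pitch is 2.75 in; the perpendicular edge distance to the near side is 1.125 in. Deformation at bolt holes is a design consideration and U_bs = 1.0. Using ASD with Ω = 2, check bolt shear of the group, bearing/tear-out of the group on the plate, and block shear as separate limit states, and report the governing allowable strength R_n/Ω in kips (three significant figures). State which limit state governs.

Bolt shear: A_b = π·0.75²/4 = 0.4418 in²; R_n = 68 × 0.4418 × 4 × 1 = 120.2 kips → 120.2 / 2 = 60.1 kips.
Bearing: edge l_c = 0.5938, r_n = 10.33 kips; interior l_c = 1.938, r_n = 26.1 kips; R_n = 10.33 + 3·26.1 = 88.63 kips → 44.3 kips.
Block shear: A_gv = 2.312, A_nv = 1.547, A_nt = 0.1719 in²; R_n = min(0.6F_uA_nv, 0.6F_yA_gv) + U_bs·F_u·A_nt = 59.92 kips → 30 kips.
Block shear governs: 30 kips.

30 kips (block shear governs)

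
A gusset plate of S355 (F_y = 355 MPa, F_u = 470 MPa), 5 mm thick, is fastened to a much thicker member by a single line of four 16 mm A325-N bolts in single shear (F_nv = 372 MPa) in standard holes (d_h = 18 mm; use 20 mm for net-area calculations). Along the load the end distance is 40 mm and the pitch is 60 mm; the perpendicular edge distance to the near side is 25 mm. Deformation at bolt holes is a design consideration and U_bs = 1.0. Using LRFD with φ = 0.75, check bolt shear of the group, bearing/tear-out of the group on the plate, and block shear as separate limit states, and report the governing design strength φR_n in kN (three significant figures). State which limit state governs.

Bolt shear: A_b = π·16²/4 = 201.1 mm²; R_n = 372 × 201.1 × 4 × 1 / 1000 = 299.2 kN → 0.75 × 299.2 = 224 kN.
Bearing: edge l_c = 31, r_n = 87.42 kN; interior l_c = 42, r_n = 90.24 kN; R_n = 87.42 + 3·90.24 = 358.1 kN → 269 kN.
Block shear: A_gv = 1100, A_nv = 750, A_nt = 75 mm²; R_n = min(0.6F_uA_nv, 0.6F_yA_gv) + U_bs·F_u·A_nt = 246.8 kN → 185 kN.
Block shear governs: 185 kN.

185 kN (block shear governs)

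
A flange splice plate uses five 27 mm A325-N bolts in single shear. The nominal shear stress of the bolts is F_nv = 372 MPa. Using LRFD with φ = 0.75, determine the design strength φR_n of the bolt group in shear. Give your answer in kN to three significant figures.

799 kN

A_b = π × 27² / 4 = 572.6 mm².
R_n = F_nv · A_b · n · n_s = 372 × 572.6 × 5 × 1 / 1000 = 1065 kN.
Design strength φR_n = 0.75 × 1065 = 799 kN.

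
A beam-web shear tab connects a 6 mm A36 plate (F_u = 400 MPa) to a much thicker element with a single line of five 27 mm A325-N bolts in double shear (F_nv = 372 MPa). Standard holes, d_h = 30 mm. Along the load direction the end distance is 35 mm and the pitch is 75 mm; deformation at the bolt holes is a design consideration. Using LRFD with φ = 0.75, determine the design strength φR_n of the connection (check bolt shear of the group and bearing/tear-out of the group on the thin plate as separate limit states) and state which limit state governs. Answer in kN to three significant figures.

Bolt shear: A_b = π·27²/4 = 572.6 mm²; R_n = 372 × 572.6 × 5 × 2 / 1000 = 2130 kN → 0.75 × 2130 = 1600 kN.
Bearing (1.2 l_c t F_u ≤ 2.4 d t F_u): upper limit = 2.4·27·6·400 / 1000 = 155.5 kN.
  Edge l_c = 35 − 30/2 = 20 → r_n = 57.6 kN; interior l_c = 75 − 30 = 45 → r_n = 129.6 kN.
  R_n,bearing = 1·57.6 + 4·129.6 = 576 kN → 0.75 × 576 = 432 kN.
Bearing governs: 432 kN.

432 kN (bearing governs)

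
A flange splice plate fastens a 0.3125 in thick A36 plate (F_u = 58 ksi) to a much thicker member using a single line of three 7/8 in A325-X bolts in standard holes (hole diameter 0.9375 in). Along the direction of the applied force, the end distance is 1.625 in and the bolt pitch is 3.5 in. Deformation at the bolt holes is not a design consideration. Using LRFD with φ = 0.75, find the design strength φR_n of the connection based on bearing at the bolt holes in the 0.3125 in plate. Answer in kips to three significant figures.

94.9 kips

Per bolt r_n = 1.5 l_c t F_u ≤ 3.0 d t F_u; upper limit = 3.0 × 0.875 × 0.3125 × 58 = 47.58 kips.
Edge bolt: l_c = 1.625 − 0.9375/2 = 1.156 in → 1.5 × 1.156 × 0.3125 × 58 = 31.44 → r_n = 31.44 kips.
Interior bolts: l_c = 3.5 − 0.9375 = 2.562 in → 1.5 × 2.562 × 0.3125 × 58 = 69.67 → r_n = 47.58 kips.
R_n = 1 × 31.44 + 2 × 47.58 = 126.6 kips.
Design strength φR_n = 0.75 × 126.6 = 94.9 kips.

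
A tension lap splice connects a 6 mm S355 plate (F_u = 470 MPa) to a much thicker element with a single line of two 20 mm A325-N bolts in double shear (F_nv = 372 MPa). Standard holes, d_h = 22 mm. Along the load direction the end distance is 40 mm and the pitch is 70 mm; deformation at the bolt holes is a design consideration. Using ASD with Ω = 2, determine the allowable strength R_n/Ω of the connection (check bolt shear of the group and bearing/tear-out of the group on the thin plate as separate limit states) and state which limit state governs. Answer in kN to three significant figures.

117 kN (bearing governs)

Bolt shear: A_b = π·20²/4 = 314.2 mm²; R_n = 372 × 314.2 × 2 × 2 / 1000 = 467.5 kN → 467.5 / 2 = 234 kN.
Bearing (1.2 l_c t F_u ≤ 2.4 d t F_u): upper limit = 2.4·20·6·470 / 1000 = 135.4 kN.
  Edge l_c = 40 − 22/2 = 29 → r_n = 98.14 kN; interior l_c = 70 − 22 = 48 → r_n = 135.4 kN.
  R_n,bearing = 1·98.14 + 1·135.4 = 233.5 kN → 233.5 / 2 = 117 kN.
Bearing governs: 117 kN.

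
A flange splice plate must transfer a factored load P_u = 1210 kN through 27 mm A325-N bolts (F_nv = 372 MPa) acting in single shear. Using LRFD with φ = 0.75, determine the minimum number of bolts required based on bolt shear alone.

A_b = π·27²/4 = 572.6 mm².
Per-bolt design strength φR_n = 0.75 × 372 × 572.6 × 1 / 1000 = 159.7 kN.
n ≥ 1210 / 159.7 = 7.575 → use 8 bolts.

8 bolts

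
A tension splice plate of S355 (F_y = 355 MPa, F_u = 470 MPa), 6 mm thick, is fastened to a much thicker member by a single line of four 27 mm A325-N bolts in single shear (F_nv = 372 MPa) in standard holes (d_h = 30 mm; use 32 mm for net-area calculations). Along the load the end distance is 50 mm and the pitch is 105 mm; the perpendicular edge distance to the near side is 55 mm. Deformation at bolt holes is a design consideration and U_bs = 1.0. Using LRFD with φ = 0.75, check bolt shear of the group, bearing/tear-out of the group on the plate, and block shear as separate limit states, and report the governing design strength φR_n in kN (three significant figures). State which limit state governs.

404 kN (block shear governs)

Bolt shear: A_b = π·27²/4 = 572.6 mm²; R_n = 372 × 572.6 × 4 × 1 / 1000 = 852 kN → 0.75 × 852 = 639 kN.
Bearing: edge l_c = 35, r_n = 118.4 kN; interior l_c = 75, r_n = 182.7 kN; R_n = 118.4 + 3·182.7 = 666.6 kN → 500 kN.
Block shear: A_gv = 2190, A_nv = 1518, A_nt = 234 mm²; R_n = min(0.6F_uA_nv, 0.6F_yA_gv) + U_bs·F_u·A_nt = 538.1 kN → 404 kN.
Block shear governs: 404 kN.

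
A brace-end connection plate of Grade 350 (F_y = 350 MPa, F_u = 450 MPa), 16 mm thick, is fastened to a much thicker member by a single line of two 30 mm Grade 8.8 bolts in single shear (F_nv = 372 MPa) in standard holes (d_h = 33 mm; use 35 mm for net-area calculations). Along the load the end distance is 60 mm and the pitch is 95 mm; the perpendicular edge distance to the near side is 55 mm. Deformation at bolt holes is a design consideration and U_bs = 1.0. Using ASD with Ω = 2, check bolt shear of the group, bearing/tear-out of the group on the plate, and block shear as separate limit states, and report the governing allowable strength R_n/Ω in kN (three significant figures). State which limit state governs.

Bolt shear: A_b = π·30²/4 = 706.9 mm²; R_n = 372 × 706.9 × 2 × 1 / 1000 = 525.9 kN → 525.9 / 2 = 263 kN.
Bearing: edge l_c = 43.5, r_n = 375.8 kN; interior l_c = 62, r_n = 518.4 kN; R_n = 375.8 + 1·518.4 = 894.2 kN → 447 kN.
Block shear: A_gv = 2480, A_nv = 1640, A_nt = 600 mm²; R_n = min(0.6F_uA_nv, 0.6F_yA_gv) + U_bs·F_u·A_nt = 712.8 kN → 356 kN.
Bolt shear governs: 263 kN.

263 kN (bolt shear governs)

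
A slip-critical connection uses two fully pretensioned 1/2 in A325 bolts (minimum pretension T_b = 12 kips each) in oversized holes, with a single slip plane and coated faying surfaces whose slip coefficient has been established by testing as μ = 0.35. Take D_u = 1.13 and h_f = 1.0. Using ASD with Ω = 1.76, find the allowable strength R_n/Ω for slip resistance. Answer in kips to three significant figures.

R_n = μ · D_u · h_f · T_b · n_s · n_b = 0.35 × 1.13 × 1.0 × 12 × 1 × 2 = 9.492 kips.
Allowable strength R_n/Ω = 9.492 / 1.76 = 5.39 kips.

5.39 kips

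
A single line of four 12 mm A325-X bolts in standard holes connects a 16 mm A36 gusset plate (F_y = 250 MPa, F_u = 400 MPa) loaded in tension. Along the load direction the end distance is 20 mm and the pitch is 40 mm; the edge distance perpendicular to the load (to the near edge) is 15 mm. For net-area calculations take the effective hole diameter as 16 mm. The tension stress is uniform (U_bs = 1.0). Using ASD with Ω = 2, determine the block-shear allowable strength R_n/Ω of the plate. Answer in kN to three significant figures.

Shear plane L_v = 20 + 3·40 = 140 mm; A_gv = 140 × 16 = 2240 mm².
A_nv = (140 − 3.5·16) × 16 = 1344 mm².
A_nt = (15 − 0.5·16) × 16 = 112 mm².
0.6 F_u A_nv = 322.6 kN; 0.6 F_y A_gv = 336 kN → shear rupture governs the shear term.
R_n = 322.6 + 1.0 × 400 × 112 / 1000 = 367.4 kN.
Allowable strength R_n/Ω = 367.4 / 2 = 184 kN.

184 kN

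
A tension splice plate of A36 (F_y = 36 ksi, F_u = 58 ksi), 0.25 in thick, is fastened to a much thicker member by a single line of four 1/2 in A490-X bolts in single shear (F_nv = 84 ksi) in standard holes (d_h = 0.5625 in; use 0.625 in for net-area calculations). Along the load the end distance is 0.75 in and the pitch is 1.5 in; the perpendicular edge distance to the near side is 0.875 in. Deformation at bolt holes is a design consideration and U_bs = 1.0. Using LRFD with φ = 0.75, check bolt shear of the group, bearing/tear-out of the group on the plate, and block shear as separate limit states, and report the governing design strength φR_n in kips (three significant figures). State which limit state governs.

Bolt shear: A_b = π·0.5²/4 = 0.1963 in²; R_n = 84 × 0.1963 × 4 × 1 = 65.97 kips → 0.75 × 65.97 = 49.5 kips.
Bearing: edge l_c = 0.4688, r_n = 8.156 kips; interior l_c = 0.9375, r_n = 16.31 kips; R_n = 8.156 + 3·16.31 = 57.09 kips → 42.8 kips.
Block shear: A_gv = 1.312, A_nv = 0.7656, A_nt = 0.1406 in²; R_n = min(0.6F_uA_nv, 0.6F_yA_gv) + U_bs·F_u·A_nt = 34.8 kips → 26.1 kips.
Block shear governs: 26.1 kips.

26.1 kips (block shear governs)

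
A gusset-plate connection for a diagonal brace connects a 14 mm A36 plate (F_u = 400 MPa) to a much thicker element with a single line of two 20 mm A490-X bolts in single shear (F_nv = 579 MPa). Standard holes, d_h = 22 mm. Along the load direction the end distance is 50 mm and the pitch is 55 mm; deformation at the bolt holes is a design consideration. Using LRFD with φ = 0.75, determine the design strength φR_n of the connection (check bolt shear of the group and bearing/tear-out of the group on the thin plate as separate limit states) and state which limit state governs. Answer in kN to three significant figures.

273 kN (bolt shear governs)

Bolt shear: A_b = π·20²/4 = 314.2 mm²; R_n = 579 × 314.2 × 2 × 1 / 1000 = 363.8 kN → 0.75 × 363.8 = 273 kN.
Bearing (1.2 l_c t F_u ≤ 2.4 d t F_u): upper limit = 2.4·20·14·400 / 1000 = 268.8 kN.
  Edge l_c = 50 − 22/2 = 39 → r_n = 262.1 kN; interior l_c = 55 − 22 = 33 → r_n = 221.8 kN.
  R_n,bearing = 1·262.1 + 1·221.8 = 483.8 kN → 0.75 × 483.8 = 363 kN.
Bolt shear governs: 273 kN.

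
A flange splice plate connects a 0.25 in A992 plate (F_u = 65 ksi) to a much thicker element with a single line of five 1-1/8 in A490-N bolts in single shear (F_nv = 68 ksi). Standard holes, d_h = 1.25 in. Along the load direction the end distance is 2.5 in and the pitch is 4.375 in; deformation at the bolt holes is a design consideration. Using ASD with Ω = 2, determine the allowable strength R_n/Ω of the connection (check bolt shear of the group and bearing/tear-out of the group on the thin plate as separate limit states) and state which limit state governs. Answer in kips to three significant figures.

106 kips (bearing governs)

Bolt shear: A_b = π·1.125²/4 = 0.994 in²; R_n = 68 × 0.994 × 5 × 1 = 338 kips → 338 / 2 = 169 kips.
Bearing (1.2 l_c t F_u ≤ 2.4 d t F_u): upper limit = 2.4·1.125·0.25·65 = 43.87 kips.
  Edge l_c = 2.5 − 1.25/2 = 1.875 → r_n = 36.56 kips; interior l_c = 4.375 − 1.25 = 3.125 → r_n = 43.87 kips.
  R_n,bearing = 1·36.56 + 4·43.87 = 212.1 kips → 212.1 / 2 = 106 kips.
Bearing governs: 106 kips.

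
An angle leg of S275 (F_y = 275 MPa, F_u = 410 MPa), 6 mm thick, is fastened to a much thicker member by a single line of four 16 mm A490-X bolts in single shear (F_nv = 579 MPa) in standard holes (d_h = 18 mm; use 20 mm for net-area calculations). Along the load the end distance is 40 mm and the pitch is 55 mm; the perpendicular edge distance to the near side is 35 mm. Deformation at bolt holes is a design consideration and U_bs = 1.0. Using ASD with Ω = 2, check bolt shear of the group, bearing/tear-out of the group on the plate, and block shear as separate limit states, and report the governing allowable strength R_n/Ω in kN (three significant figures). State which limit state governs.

Bolt shear: A_b = π·16²/4 = 201.1 mm²; R_n = 579 × 201.1 × 4 × 1 / 1000 = 465.7 kN → 465.7 / 2 = 233 kN.
Bearing: edge l_c = 31, r_n = 91.51 kN; interior l_c = 37, r_n = 94.46 kN; R_n = 91.51 + 3·94.46 = 374.9 kN → 187 kN.
Block shear: A_gv = 1230, A_nv = 810, A_nt = 150 mm²; R_n = min(0.6F_uA_nv, 0.6F_yA_gv) + U_bs·F_u·A_nt = 260.8 kN → 130 kN.
Block shear governs: 130 kN.

130 kN (block shear governs)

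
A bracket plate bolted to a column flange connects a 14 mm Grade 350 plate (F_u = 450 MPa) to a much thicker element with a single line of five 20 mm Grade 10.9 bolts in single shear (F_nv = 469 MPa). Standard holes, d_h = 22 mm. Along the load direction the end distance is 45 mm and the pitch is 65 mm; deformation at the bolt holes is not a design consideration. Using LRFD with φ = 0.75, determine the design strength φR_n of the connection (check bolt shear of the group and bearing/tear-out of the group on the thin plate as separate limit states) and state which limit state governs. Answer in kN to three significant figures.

Bolt shear: A_b = π·20²/4 = 314.2 mm²; R_n = 469 × 314.2 × 5 × 1 / 1000 = 736.7 kN → 0.75 × 736.7 = 553 kN.
Bearing (1.5 l_c t F_u ≤ 3.0 d t F_u): upper limit = 3.0·20·14·450 / 1000 = 378 kN.
  Edge l_c = 45 − 22/2 = 34 → r_n = 321.3 kN; interior l_c = 65 − 22 = 43 → r_n = 378 kN.
  R_n,bearing = 1·321.3 + 4·378 = 1833 kN → 0.75 × 1833 = 1370 kN.
Bolt shear governs: 553 kN.

553 kN (bolt shear governs)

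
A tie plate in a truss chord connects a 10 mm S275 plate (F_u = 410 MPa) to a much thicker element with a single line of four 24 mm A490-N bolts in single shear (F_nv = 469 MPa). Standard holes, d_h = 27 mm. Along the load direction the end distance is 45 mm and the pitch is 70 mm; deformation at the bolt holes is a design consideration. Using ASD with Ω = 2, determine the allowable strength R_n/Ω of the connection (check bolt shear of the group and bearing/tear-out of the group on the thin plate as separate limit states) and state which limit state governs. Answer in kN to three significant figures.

Bolt shear: A_b = π·24²/4 = 452.4 mm²; R_n = 469 × 452.4 × 4 × 1 / 1000 = 848.7 kN → 848.7 / 2 = 424 kN.
Bearing (1.2 l_c t F_u ≤ 2.4 d t F_u): upper limit = 2.4·24·10·410 / 1000 = 236.2 kN.
  Edge l_c = 45 − 27/2 = 31.5 → r_n = 155 kN; interior l_c = 70 − 27 = 43 → r_n = 211.6 kN.
  R_n,bearing = 1·155 + 3·211.6 = 789.7 kN → 789.7 / 2 = 395 kN.
Bearing governs: 395 kN.

395 kN (bearing governs)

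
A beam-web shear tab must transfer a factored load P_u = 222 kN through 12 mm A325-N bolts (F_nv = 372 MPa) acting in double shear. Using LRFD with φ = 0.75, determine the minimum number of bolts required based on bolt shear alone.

A_b = π·12²/4 = 113.1 mm².
Per-bolt design strength φR_n = 0.75 × 372 × 113.1 × 2 / 1000 = 63.11 kN.
n ≥ 222 / 63.11 = 3.518 → use 4 bolts.

4 bolts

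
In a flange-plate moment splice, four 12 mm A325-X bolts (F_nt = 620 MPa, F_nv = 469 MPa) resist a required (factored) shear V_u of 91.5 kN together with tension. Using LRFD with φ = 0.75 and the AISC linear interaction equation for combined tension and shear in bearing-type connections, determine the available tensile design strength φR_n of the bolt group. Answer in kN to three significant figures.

A_b = π·12²/4 = 113.1 mm²; f_rv = 91.5 × 1000 / (4 × 113.1) = 202.3 MPa.
F'_nt = 1.3 F_nt − (F_nt / φF_nv) f_rv = 1.3·620 − (620/(0.75·469))·202.3 = 449.5 MPa, capped at F_nt → F'_nt = 449.5 MPa.
R_n = F'_nt · A_b · n = 449.5 × 113.1 × 4 / 1000 = 203.3 kN.
Design strength φR_n = 0.75 × 203.3 = 153 kN.

153 kN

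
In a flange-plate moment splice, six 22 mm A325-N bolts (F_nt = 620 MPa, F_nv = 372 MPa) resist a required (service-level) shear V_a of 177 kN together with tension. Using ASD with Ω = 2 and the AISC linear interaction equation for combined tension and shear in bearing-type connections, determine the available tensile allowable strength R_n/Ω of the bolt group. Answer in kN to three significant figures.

A_b = π·22²/4 = 380.1 mm²; f_rv = 177 × 1000 / (6 × 380.1) = 77.6 MPa.
F'_nt = 1.3 F_nt − (Ω F_nt / F_nv) f_rv = 1.3·620 − (2·620/372)·77.6 = 547.3 MPa, capped at F_nt → F'_nt = 547.3 MPa.
R_n = F'_nt · A_b · n = 547.3 × 380.1 × 6 / 1000 = 1248 kN.
Allowable strength R_n/Ω = 1248 / 2 = 624 kN.

624 kN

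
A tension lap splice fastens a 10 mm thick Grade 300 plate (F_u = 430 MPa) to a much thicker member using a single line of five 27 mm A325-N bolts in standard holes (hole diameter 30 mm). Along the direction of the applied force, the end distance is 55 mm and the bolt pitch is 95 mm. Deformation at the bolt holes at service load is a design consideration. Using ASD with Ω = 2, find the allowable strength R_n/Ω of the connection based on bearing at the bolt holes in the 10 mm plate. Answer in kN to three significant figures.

660 kN

Per bolt r_n = 1.2 l_c t F_u ≤ 2.4 d t F_u; upper limit = 2.4 × 27 × 10 × 430 / 1000 = 278.6 kN.
Edge bolt: l_c = 55 − 30/2 = 40 mm → 1.2 × 40 × 10 × 430 / 1000 = 206.4 → r_n = 206.4 kN.
Interior bolts: l_c = 95 − 30 = 65 mm → 1.2 × 65 × 10 × 430 / 1000 = 335.4 → r_n = 278.6 kN.
R_n = 1 × 206.4 + 4 × 278.6 = 1321 kN.
Allowable strength R_n/Ω = 1321 / 2 = 660 kN.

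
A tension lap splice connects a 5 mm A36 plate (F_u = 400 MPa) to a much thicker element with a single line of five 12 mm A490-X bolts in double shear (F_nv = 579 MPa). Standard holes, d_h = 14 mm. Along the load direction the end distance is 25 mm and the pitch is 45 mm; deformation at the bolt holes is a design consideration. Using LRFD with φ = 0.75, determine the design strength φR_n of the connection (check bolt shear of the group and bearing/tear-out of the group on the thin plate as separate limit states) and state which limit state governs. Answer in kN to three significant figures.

Bolt shear: A_b = π·12²/4 = 113.1 mm²; R_n = 579 × 113.1 × 5 × 2 / 1000 = 654.8 kN → 0.75 × 654.8 = 491 kN.
Bearing (1.2 l_c t F_u ≤ 2.4 d t F_u): upper limit = 2.4·12·5·400 / 1000 = 57.6 kN.
  Edge l_c = 25 − 14/2 = 18 → r_n = 43.2 kN; interior l_c = 45 − 14 = 31 → r_n = 57.6 kN.
  R_n,bearing = 1·43.2 + 4·57.6 = 273.6 kN → 0.75 × 273.6 = 205 kN.
Bearing governs: 205 kN.

205 kN (bearing governs)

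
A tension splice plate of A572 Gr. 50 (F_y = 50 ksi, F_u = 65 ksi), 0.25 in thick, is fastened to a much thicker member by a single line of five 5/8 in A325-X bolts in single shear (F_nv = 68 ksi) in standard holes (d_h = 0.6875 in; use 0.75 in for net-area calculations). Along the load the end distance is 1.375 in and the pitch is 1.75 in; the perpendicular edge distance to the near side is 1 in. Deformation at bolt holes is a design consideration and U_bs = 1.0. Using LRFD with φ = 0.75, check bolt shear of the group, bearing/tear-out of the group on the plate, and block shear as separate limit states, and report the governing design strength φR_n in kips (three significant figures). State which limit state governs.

Bolt shear: A_b = π·0.625²/4 = 0.3068 in²; R_n = 68 × 0.3068 × 5 × 1 = 104.3 kips → 0.75 × 104.3 = 78.2 kips.
Bearing: edge l_c = 1.031, r_n = 20.11 kips; interior l_c = 1.062, r_n = 20.72 kips; R_n = 20.11 + 4·20.72 = 103 kips → 77.2 kips.
Block shear: A_gv = 2.094, A_nv = 1.25, A_nt = 0.1562 in²; R_n = min(0.6F_uA_nv, 0.6F_yA_gv) + U_bs·F_u·A_nt = 58.91 kips → 44.2 kips.
Block shear governs: 44.2 kips.

44.2 kips (block shear governs)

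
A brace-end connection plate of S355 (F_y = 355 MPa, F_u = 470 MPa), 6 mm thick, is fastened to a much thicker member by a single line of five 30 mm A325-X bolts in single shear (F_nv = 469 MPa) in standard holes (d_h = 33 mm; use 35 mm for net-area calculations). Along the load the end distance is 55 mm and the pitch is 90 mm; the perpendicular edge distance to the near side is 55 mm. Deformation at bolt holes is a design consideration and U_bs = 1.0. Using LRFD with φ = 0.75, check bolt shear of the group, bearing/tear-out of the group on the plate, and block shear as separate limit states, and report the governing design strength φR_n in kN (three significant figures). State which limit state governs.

Bolt shear: A_b = π·30²/4 = 706.9 mm²; R_n = 469 × 706.9 × 5 × 1 / 1000 = 1658 kN → 0.75 × 1658 = 1240 kN.
Bearing: edge l_c = 38.5, r_n = 130.3 kN; interior l_c = 57, r_n = 192.9 kN; R_n = 130.3 + 4·192.9 = 901.8 kN → 676 kN.
Block shear: A_gv = 2490, A_nv = 1545, A_nt = 225 mm²; R_n = min(0.6F_uA_nv, 0.6F_yA_gv) + U_bs·F_u·A_nt = 541.4 kN → 406 kN.
Block shear governs: 406 kN.

406 kN (block shear governs)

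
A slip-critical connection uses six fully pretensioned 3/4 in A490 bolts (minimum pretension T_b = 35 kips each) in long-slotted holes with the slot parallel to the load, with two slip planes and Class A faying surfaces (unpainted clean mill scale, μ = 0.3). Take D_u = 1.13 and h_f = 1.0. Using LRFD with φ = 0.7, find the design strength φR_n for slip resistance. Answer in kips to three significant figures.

R_n = μ · D_u · h_f · T_b · n_s · n_b = 0.3 × 1.13 × 1.0 × 35 × 2 × 6 = 142.4 kips.
Design strength φR_n = 0.7 × 142.4 = 99.7 kips.

99.7 kips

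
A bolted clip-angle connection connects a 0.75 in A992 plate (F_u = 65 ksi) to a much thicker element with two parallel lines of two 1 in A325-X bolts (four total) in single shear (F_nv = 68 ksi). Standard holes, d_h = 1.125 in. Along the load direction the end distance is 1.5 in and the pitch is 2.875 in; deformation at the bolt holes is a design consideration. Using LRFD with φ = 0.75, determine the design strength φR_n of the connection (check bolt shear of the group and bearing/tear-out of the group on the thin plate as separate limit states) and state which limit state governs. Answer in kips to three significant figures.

Bolt shear: A_b = π·1²/4 = 0.7854 in²; R_n = 68 × 0.7854 × 4 × 1 = 213.6 kips → 0.75 × 213.6 = 160 kips.
Bearing (1.2 l_c t F_u ≤ 2.4 d t F_u): upper limit = 2.4·1·0.75·65 = 117 kips.
  Edge l_c = 1.5 − 1.125/2 = 0.9375 → r_n = 54.84 kips; interior l_c = 2.875 − 1.125 = 1.75 → r_n = 102.4 kips.
  R_n,bearing = 2·54.84 + 2·102.4 = 314.4 kips → 0.75 × 314.4 = 236 kips.
Bolt shear governs: 160 kips.

160 kips (bolt shear governs)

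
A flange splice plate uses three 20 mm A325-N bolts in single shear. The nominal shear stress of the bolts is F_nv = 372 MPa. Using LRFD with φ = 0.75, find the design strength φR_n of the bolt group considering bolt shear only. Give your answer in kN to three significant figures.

A_b = π × 20² / 4 = 314.2 mm².
R_n = F_nv · A_b · n · n_s = 372 × 314.2 × 3 × 1 / 1000 = 350.6 kN.
Design strength φR_n = 0.75 × 350.6 = 263 kN.

263 kN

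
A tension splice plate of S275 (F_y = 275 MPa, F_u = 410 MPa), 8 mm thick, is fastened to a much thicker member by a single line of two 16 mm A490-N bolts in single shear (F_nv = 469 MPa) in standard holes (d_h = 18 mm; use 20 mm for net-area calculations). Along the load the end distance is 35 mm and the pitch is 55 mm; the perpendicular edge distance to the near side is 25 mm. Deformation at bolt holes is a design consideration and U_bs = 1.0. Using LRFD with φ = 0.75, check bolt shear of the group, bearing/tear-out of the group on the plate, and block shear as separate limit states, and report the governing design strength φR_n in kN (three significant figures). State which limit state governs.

125 kN (block shear governs)

Bolt shear: A_b = π·16²/4 = 201.1 mm²; R_n = 469 × 201.1 × 2 × 1 / 1000 = 188.6 kN → 0.75 × 188.6 = 141 kN.
Bearing: edge l_c = 26, r_n = 102.3 kN; interior l_c = 37, r_n = 126 kN; R_n = 102.3 + 1·126 = 228.3 kN → 171 kN.
Block shear: A_gv = 720, A_nv = 480, A_nt = 120 mm²; R_n = min(0.6F_uA_nv, 0.6F_yA_gv) + U_bs·F_u·A_nt = 167.3 kN → 125 kN.
Block shear governs: 125 kN.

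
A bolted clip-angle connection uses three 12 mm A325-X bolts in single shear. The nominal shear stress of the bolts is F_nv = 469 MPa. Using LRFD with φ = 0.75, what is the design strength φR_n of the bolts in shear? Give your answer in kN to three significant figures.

119 kN

A_b = π × 12² / 4 = 113.1 mm².
R_n = F_nv · A_b · n · n_s = 469 × 113.1 × 3 × 1 / 1000 = 159.1 kN.
Design strength φR_n = 0.75 × 159.1 = 119 kN.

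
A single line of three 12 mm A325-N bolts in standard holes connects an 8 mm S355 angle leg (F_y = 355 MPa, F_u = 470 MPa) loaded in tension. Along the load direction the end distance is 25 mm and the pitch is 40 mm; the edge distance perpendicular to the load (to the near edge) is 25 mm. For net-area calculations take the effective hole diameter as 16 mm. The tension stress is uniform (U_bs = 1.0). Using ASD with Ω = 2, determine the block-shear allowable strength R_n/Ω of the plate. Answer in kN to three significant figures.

105 kN

Shear plane L_v = 25 + 2·40 = 105 mm; A_gv = 105 × 8 = 840 mm².
A_nv = (105 − 2.5·16) × 8 = 520 mm².
A_nt = (25 − 0.5·16) × 8 = 136 mm².
0.6 F_u A_nv = 146.6 kN; 0.6 F_y A_gv = 178.9 kN → shear rupture governs the shear term.
R_n = 146.6 + 1.0 × 470 × 136 / 1000 = 210.6 kN.
Allowable strength R_n/Ω = 210.6 / 2 = 105 kN.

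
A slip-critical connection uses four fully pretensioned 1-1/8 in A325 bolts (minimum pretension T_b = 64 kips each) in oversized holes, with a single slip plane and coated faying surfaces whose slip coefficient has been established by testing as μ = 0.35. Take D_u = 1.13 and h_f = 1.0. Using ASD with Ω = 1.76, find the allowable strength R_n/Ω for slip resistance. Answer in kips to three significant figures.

57.5 kips

R_n = μ · D_u · h_f · T_b · n_s · n_b = 0.35 × 1.13 × 1.0 × 64 × 1 × 4 = 101.2 kips.
Allowable strength R_n/Ω = 101.2 / 1.76 = 57.5 kips.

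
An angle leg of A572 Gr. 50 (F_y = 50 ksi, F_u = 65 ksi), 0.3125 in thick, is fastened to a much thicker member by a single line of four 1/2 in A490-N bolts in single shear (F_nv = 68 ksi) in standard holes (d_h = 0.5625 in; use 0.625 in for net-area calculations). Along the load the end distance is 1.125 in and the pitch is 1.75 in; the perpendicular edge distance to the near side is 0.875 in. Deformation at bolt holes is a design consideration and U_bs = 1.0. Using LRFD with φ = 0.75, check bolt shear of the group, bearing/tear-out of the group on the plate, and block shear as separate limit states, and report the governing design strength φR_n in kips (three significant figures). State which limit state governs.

40.1 kips (bolt shear governs)

Bolt shear: A_b = π·0.5²/4 = 0.1963 in²; R_n = 68 × 0.1963 × 4 × 1 = 53.41 kips → 0.75 × 53.41 = 40.1 kips.
Bearing: edge l_c = 0.8438, r_n = 20.57 kips; interior l_c = 1.188, r_n = 24.38 kips; R_n = 20.57 + 3·24.38 = 93.69 kips → 70.3 kips.
Block shear: A_gv = 1.992, A_nv = 1.309, A_nt = 0.1758 in²; R_n = min(0.6F_uA_nv, 0.6F_yA_gv) + U_bs·F_u·A_nt = 62.46 kips → 46.8 kips.
Bolt shear governs: 40.1 kips.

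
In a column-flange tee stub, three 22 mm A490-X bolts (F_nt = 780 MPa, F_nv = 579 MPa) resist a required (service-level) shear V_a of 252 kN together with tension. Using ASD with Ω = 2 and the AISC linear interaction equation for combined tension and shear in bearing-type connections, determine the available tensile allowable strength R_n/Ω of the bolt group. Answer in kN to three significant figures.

A_b = π·22²/4 = 380.1 mm²; f_rv = 252 × 1000 / (3 × 380.1) = 221 MPa.
F'_nt = 1.3 F_nt − (Ω F_nt / F_nv) f_rv = 1.3·780 − (2·780/579)·221 = 418.6 MPa, capped at F_nt → F'_nt = 418.6 MPa.
R_n = F'_nt · A_b · n = 418.6 × 380.1 × 3 / 1000 = 477.4 kN.
Allowable strength R_n/Ω = 477.4 / 2 = 239 kN.

239 kN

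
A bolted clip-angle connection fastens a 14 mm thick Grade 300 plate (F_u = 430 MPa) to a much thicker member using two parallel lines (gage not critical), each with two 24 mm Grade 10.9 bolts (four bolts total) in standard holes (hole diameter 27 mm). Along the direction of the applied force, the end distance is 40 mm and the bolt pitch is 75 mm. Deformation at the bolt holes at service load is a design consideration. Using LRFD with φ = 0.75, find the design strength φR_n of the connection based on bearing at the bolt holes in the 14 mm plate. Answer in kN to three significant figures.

Per bolt r_n = 1.2 l_c t F_u ≤ 2.4 d t F_u; upper limit = 2.4 × 24 × 14 × 430 / 1000 = 346.8 kN.
Edge bolt: l_c = 40 − 27/2 = 26.5 mm → 1.2 × 26.5 × 14 × 430 / 1000 = 191.4 → r_n = 191.4 kN.
Interior bolts: l_c = 75 − 27 = 48 mm → 1.2 × 48 × 14 × 430 / 1000 = 346.8 → r_n = 346.8 kN.
R_n = 2 × 191.4 + 2 × 346.8 = 1076 kN.
Design strength φR_n = 0.75 × 1076 = 807 kN.

807 kN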